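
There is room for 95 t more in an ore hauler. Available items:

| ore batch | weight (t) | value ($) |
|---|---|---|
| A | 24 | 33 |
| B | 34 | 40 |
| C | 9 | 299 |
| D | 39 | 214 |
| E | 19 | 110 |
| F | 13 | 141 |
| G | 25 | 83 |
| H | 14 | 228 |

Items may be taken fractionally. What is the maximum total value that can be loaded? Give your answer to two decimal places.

Greedy by value/weight ratio, highest first.
Order: C (299/9=33.22) > H (228/14=16.29) > F (141/13=10.85) > E (110/19=5.79) > D (214/39=5.49) > G (83/25=3.32) > A (33/24=1.38) > B (40/34=1.18)
Fill: take C (9 @ 299) → take H (14 @ 228) → take F (13 @ 141) → take E (19 @ 110) → take D (39 @ 214) → take 1/25 of G → 3.32; 95/95 used.
Total value = 995.32

995.32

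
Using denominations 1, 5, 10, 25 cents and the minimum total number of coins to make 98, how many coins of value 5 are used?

Use the largest denomination that fits, subtract, and repeat.
98 − 3×25→23 − 2×10→3 − 3×1→0
Count of 5: 0

0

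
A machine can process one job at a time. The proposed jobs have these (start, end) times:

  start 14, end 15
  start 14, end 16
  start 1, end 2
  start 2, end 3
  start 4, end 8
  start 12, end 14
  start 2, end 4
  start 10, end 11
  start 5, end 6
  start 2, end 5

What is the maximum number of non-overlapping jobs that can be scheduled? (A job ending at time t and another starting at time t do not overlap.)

6

Order by finish time; keep every interval that doesn't clash with the previous kept one.
By end time: (1,2), (2,3), (2,4), (2,5), (5,6), (4,8), (10,11), (12,14), (14,15), (14,16).
Pick (1,2); next start ≥ 2 → (2,3); next start ≥ 3 → (5,6); next start ≥ 6 → (10,11); next start ≥ 11 → (12,14); next start ≥ 14 → (14,15).
Selected 6 jobs.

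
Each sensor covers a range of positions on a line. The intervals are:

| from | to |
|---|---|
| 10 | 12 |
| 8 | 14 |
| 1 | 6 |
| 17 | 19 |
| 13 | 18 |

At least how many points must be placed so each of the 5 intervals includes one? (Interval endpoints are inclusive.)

Sort by right endpoint; whenever an interval is uncovered, place a point at its right end.
By right end: [1,6]  [10,12]  [8,14]  [13,18]  [17,19]
[1,6] uncovered → point at 6; [10,12] uncovered → point at 12; [13,18] uncovered → point at 18.
Points: 6, 12, 18 (3 total).

3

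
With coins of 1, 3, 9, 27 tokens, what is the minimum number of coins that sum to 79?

Use the largest denomination that fits, subtract, and repeat.
79 − 2×27→25 − 2×9→7 − 2×3→1 − 1×1→0
Total coins = 2 + 2 + 2 + 1 = 7

7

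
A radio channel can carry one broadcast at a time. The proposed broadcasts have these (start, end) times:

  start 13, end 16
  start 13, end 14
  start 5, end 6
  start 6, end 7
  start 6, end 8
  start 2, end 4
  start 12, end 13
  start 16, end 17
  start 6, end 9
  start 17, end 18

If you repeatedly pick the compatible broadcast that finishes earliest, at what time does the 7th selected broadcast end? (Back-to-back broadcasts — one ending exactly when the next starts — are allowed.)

18

Order by finish time; keep every interval that doesn't clash with the previous kept one.
Sorted by end: (2,4)  (5,6)  (6,7)  (6,8)  (6,9)  (12,13)  (13,14)  (13,16)  (16,17)  (17,18)
take (2,4); take (5,6); take (6,7); skip (6,8); take (12,13); take (13,14); take (16,17); take (17,18).
Selected: (2,4) (5,6) (6,7) (12,13) (13,14) (16,17) (17,18)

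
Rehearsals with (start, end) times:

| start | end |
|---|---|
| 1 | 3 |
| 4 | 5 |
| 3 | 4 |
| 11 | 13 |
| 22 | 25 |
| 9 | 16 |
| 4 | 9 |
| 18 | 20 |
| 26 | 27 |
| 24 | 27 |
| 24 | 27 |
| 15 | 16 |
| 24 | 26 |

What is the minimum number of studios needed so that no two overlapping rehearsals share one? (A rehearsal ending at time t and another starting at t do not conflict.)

4

Events (time:±→running): 1:+→1 3:-→0 3:+→1 4:-→0 4:+→1 4:+→2 5:-→1 9:-→0 9:+→1 11:+→2 13:-→1 15:+→2 16:-→1 16:-→0 18:+→1 20:-→0 22:+→1 24:+→2 24:+→3 24:+→4 … peak 4.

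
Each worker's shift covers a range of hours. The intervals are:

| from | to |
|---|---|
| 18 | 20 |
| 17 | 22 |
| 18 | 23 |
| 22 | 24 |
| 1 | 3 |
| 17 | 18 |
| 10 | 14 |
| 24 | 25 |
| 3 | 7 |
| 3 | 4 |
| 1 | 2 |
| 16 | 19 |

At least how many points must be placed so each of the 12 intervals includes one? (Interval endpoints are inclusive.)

5

Sorted: [1,2] [1,3] [3,4] [3,7] [10,14] [17,18] [16,19] [18,20] [17,22] [18,23] [22,24] [24,25]
{[1,2],[1,3]} hit by 2; {[3,4],[3,7]} hit by 4; {[10,14]} hit by 14; {[17,18],[16,19],[18,20],[17,22],[18,23]} hit by 18; {[22,24],[24,25]} hit by 24.
Points: 2, 4, 14, 18, 24 (5 total).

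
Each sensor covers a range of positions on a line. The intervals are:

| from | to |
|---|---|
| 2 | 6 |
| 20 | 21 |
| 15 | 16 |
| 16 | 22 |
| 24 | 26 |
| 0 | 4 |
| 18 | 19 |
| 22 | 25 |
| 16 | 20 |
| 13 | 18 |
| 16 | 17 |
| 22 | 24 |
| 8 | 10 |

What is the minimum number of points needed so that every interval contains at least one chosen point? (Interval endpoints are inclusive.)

6

Sorted: [0,4] [2,6] [8,10] [15,16] [16,17] [13,18] [18,19] [16,20] [20,21] [16,22] [22,24] [22,25] [24,26]
{[0,4],[2,6]} hit by 4; {[8,10]} hit by 10; {[15,16],[16,17],[13,18]} hit by 16; {[18,19],[16,20]} hit by 19; {[20,21],[16,22]} hit by 21; {[22,24],[22,25],[24,26]} hit by 24.
Points: 4, 10, 16, 19, 21, 24 (6 total).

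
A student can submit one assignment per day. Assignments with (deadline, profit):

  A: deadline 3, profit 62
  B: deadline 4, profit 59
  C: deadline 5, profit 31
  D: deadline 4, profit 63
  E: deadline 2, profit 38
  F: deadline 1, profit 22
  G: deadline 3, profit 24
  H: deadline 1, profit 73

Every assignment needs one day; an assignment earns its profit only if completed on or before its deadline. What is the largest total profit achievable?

288

Take jobs in profit order; each goes to the latest open slot no later than its deadline.
Profit order: H=73 D=63 A=62 B=59 E=38 C=31 G=24 F=22
Assign: H→slot 1, D→slot 4, A→slot 3, B→slot 2, E skipped, C→slot 5, G skipped, F skipped.
Slots: [1:H] [2:B] [3:A] [4:D] [5:C]
Profit = 73 + 59 + 62 + 63 + 31 = 288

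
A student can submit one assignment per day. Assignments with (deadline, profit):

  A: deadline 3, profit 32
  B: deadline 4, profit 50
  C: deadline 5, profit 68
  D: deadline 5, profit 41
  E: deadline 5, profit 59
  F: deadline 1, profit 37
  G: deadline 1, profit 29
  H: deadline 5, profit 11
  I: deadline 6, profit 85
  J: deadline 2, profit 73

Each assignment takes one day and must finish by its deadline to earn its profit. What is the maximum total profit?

Sort by profit descending; place each in the latest free slot ≤ its deadline.
By profit: I(d6,85), J(d2,73), C(d5,68), E(d5,59), B(d4,50), D(d5,41), F(d1,37), A(d3,32), G(d1,29), H(d5,11)
I→slot 6; J→slot 2; C→slot 5; E→slot 4; B→slot 3; D→slot 1; F skipped; A skipped; G skipped; H skipped.
Profit = 41 + 73 + 50 + 59 + 68 + 85 = 376

376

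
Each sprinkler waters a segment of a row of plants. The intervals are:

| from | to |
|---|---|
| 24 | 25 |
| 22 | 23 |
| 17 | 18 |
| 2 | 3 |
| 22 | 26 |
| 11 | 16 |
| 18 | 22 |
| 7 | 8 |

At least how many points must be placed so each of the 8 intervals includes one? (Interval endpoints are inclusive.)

6

Sort by right endpoint; whenever an interval is uncovered, place a point at its right end.
Sorted: [2,3] [7,8] [11,16] [17,18] [18,22] [22,23] [24,25] [22,26]
{[2,3]} hit by 3; {[7,8]} hit by 8; {[11,16]} hit by 16; {[17,18],[18,22]} hit by 18; {[22,23]} hit by 23; {[24,25],[22,26]} hit by 25.
Points: 3, 8, 16, 18, 23, 25 (6 total).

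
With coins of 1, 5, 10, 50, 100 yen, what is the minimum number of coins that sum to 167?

6

Greedy: take as many of the largest coin as possible, then repeat with the remainder.
167 − 1×100→67 − 1×50→17 − 1×10→7 − 1×5→2 − 2×1→0
Total coins = 1 + 1 + 1 + 1 + 2 = 6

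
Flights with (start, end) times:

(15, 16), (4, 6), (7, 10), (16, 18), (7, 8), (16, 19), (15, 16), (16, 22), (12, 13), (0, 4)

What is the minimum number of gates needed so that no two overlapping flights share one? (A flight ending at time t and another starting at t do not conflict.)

starts: [0, 4, 7, 7, 12, 15, 15, 16, 16, 16]
ends:   [4, 6, 8, 10, 13, 16, 16, 18, 19, 22]
s0→1 e4→0 s4→1 e6→0 s7→1 s7→2 e8→1 e10→0 s12→1 e13→0 s15→1 s15→2 e16→1 e16→0 s16→1 s16→2 s16→3  — peak 3.

3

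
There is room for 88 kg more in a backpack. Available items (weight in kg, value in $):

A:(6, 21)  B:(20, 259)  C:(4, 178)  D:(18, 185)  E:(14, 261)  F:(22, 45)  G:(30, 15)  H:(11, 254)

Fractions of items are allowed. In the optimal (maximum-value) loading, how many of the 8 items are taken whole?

Ratios (sorted): C 44.50, H 23.09, E 18.64, B 12.95, D 10.28, A 3.50, F 2.05, G 0.50
take C (4 @ 178); take H (11 @ 254); take E (14 @ 261); take B (20 @ 259); take D (18 @ 185); take A (6 @ 21); take 15/22 of F → 30.68. Capacity used 88/88.
6 item(s) taken whole; one partial (take 15/22 of F).

6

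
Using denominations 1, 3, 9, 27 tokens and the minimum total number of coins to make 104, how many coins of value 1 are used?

2

Greedy: take as many of the largest coin as possible, then repeat with the remainder.
104 − 3×27→23 − 2×9→5 − 1×3→2 − 2×1→0
Count of 1: 2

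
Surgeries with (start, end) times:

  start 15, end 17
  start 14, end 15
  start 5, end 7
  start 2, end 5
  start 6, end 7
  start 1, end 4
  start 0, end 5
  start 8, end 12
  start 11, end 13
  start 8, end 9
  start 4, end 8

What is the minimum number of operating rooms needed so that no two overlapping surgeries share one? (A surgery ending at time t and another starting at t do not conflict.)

3

Events (time:±→running): 0:+→1 1:+→2 2:+→3 … peak 3.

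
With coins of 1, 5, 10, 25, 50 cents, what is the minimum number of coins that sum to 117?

Greedy: take as many of the largest coin as possible, then repeat with the remainder.
117 = 2×50 + 1×10 + 1×5 + 2×1
Total coins = 2 + 1 + 1 + 2 = 6

6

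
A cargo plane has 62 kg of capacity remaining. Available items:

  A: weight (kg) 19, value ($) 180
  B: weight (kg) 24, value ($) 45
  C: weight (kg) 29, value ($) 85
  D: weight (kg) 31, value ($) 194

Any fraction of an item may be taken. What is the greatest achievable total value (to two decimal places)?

Ratios (sorted): A 9.47, D 6.26, C 2.93, B 1.88
take A (19 @ 180); take D (31 @ 194); take 12/29 of C → 35.17. Capacity used 62/62.
Total value = 409.17

409.17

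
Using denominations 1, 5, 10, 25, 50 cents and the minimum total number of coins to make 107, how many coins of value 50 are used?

Greedy: take as many of the largest coin as possible, then repeat with the remainder.
107 = 2×50 + 1×5 + 2×1
Count of 50: 2

2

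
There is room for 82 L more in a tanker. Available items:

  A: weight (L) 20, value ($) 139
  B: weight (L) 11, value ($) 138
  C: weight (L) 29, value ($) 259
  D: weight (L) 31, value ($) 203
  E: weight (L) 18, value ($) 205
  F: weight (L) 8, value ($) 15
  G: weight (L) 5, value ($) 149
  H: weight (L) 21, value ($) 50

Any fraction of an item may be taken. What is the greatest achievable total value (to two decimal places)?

Ratios (sorted): G 29.80, B 12.55, E 11.39, C 8.93, A 6.95, D 6.55, H 2.38, F 1.88
take G (5 @ 149); take B (11 @ 138); take E (18 @ 205); take C (29 @ 259); take 19/20 of A → 132.05. Capacity used 82/82.
Total value = 883.05

883.05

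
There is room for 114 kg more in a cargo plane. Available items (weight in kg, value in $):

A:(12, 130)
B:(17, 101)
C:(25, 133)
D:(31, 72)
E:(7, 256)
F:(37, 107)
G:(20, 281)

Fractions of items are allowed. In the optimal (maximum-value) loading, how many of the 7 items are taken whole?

5

Ratios (sorted): E 36.57, G 14.05, A 10.83, B 5.94, C 5.32, F 2.89, D 2.32
take E (7 @ 256); take G (20 @ 281); take A (12 @ 130); take B (17 @ 101); take C (25 @ 133); take 33/37 of F → 95.43. Capacity used 114/114.
5 item(s) taken whole; one partial (take 33/37 of F).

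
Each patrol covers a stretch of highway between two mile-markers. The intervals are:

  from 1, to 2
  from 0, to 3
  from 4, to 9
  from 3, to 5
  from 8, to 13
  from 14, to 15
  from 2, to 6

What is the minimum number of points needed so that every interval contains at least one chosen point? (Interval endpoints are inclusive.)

Sort by right endpoint; whenever an interval is uncovered, place a point at its right end.
By right end: [1,2]  [0,3]  [3,5]  [2,6]  [4,9]  [8,13]  [14,15]
[1,2] uncovered → point at 2; [3,5] uncovered → point at 5; [8,13] uncovered → point at 13; [14,15] uncovered → point at 15.
Points: 2, 5, 13, 15 (4 total).

4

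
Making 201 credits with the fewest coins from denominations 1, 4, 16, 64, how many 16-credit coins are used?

0

201 − 3×64→9 − 2×4→1 − 1×1→0
Count of 16: 0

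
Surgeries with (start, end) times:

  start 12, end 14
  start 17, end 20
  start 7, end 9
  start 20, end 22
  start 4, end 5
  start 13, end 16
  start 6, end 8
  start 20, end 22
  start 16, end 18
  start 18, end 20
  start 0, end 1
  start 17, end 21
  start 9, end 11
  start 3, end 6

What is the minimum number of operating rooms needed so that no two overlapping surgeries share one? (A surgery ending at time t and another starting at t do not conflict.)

Count concurrent intervals with a sweep; the peak is the room count.
Events (time:±→running): 0:+→1 1:-→0 3:+→1 4:+→2 5:-→1 6:-→0 6:+→1 7:+→2 8:-→1 9:-→0 9:+→1 11:-→0 12:+→1 13:+→2 14:-→1 16:-→0 16:+→1 17:+→2 17:+→3 … peak 3.

3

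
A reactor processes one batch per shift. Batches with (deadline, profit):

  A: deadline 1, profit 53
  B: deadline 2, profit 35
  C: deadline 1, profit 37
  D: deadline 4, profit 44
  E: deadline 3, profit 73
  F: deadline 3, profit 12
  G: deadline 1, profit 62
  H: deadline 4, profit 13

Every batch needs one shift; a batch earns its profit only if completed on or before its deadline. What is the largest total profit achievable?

Profit order: E=73 G=62 A=53 D=44 C=37 B=35 H=13 F=12
Assign: E→slot 3, G→slot 1, A skipped, D→slot 4, C skipped, B→slot 2, H skipped, F skipped.
Slots: [1:G] [2:B] [3:E] [4:D]
Profit = 62 + 35 + 73 + 44 = 214

214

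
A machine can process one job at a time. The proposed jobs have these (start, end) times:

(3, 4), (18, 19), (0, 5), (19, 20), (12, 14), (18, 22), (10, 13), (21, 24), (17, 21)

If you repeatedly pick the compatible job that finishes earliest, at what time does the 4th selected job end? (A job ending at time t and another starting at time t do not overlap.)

20

Sort by end time and greedily take each interval whose start is ≥ the last chosen end.
By end time: (3,4), (0,5), (10,13), (12,14), (18,19), (19,20), (17,21), (18,22), (21,24).
Pick (3,4); next start ≥ 4 → (10,13); next start ≥ 13 → (18,19); next start ≥ 19 → (19,20); next start ≥ 20 → (21,24).
Selected: (3,4) (10,13) (18,19) (19,20) (21,24)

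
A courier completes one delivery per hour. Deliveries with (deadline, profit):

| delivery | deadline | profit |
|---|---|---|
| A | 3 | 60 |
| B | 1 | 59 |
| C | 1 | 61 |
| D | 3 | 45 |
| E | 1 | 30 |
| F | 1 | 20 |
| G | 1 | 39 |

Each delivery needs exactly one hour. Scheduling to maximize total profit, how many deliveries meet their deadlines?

3

Take jobs in profit order; each goes to the latest open slot no later than its deadline.
By profit: C(d1,61), A(d3,60), B(d1,59), D(d3,45), G(d1,39), E(d1,30), F(d1,20)
C→slot 1; A→slot 3; B skipped; D→slot 2; G skipped; E skipped; F skipped.
3 of 7 scheduled.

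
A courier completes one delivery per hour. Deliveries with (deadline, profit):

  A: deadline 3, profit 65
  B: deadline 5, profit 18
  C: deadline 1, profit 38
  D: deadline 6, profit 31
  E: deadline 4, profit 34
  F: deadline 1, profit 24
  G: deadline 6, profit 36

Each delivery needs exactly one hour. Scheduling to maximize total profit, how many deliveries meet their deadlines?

6

Sort by profit descending; place each in the latest free slot ≤ its deadline.
Profit order: A=65 C=38 G=36 E=34 D=31 F=24 B=18
Assign: A→slot 3, C→slot 1, G→slot 6, E→slot 4, D→slot 5, F skipped, B→slot 2.
Slots: [1:C] [2:B] [3:A] [4:E] [5:D] [6:G]
6 of 7 scheduled.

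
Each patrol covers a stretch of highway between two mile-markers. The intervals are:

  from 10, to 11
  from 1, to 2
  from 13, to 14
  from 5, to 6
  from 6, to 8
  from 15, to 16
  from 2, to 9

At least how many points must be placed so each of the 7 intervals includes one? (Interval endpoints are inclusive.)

Sorted: [1,2] [5,6] [6,8] [2,9] [10,11] [13,14] [15,16]
{[1,2]} hit by 2; {[5,6],[6,8],[2,9]} hit by 6; {[10,11]} hit by 11; {[13,14]} hit by 14; {[15,16]} hit by 16.
Points: 2, 6, 11, 14, 16 (5 total).

5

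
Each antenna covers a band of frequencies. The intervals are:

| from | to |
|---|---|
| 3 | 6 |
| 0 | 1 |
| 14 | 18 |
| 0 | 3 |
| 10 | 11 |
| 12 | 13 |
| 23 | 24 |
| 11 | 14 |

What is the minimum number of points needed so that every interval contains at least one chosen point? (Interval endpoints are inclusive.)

6

Sorted: [0,1] [0,3] [3,6] [10,11] [12,13] [11,14] [14,18] [23,24]
{[0,1],[0,3]} hit by 1; {[3,6]} hit by 6; {[10,11]} hit by 11; {[12,13],[11,14]} hit by 13; {[14,18]} hit by 18; {[23,24]} hit by 24.
Points: 1, 6, 11, 13, 18, 24 (6 total).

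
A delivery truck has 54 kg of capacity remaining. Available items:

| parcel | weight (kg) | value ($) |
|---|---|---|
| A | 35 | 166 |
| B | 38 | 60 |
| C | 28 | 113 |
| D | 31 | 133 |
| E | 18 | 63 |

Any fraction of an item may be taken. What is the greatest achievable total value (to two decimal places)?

Greedy by value/weight ratio, highest first.
Order: A (166/35=4.74) > D (133/31=4.29) > C (113/28=4.04) > E (63/18=3.50) > B (60/38=1.58)
Fill: take A (35 @ 166) → take 19/31 of D → 81.52; 54/54 used.
Total value = 247.52

247.52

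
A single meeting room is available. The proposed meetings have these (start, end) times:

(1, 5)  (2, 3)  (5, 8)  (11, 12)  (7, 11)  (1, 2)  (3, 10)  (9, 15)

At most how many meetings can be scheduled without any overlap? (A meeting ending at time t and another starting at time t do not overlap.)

4

Sorted by end: (1,2)  (2,3)  (1,5)  (5,8)  (3,10)  (7,11)  (11,12)  (9,15)
take (1,2); take (2,3); take (5,8); take (11,12).
Selected 4 meetings.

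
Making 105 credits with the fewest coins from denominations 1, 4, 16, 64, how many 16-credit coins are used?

Greedy: take as many of the largest coin as possible, then repeat with the remainder.
105 = 1×64 + 2×16 + 2×4 + 1×1
Count of 16: 2

2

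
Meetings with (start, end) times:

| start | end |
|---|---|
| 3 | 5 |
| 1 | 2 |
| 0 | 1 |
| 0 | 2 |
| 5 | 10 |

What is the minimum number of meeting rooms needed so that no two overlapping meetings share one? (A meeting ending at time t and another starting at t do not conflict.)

Events (time:±→running): 0:+→1 0:+→2 … peak 2.

2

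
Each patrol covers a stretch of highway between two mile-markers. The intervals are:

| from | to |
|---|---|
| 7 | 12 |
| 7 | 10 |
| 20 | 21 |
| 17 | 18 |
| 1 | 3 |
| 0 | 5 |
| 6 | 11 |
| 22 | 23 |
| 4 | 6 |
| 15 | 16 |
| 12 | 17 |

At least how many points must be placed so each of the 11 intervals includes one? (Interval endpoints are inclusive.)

Process intervals by earliest right end; each time one isn't hit yet, stab at its right endpoint.
Sorted: [1,3] [0,5] [4,6] [7,10] [6,11] [7,12] [15,16] [12,17] [17,18] [20,21] [22,23]
{[1,3],[0,5]} hit by 3; {[4,6]} hit by 6; {[7,10],[6,11],[7,12]} hit by 10; {[15,16],[12,17]} hit by 16; {[17,18]} hit by 18; {[20,21]} hit by 21; {[22,23]} hit by 23.
Points: 3, 6, 10, 16, 18, 21, 23 (7 total).

7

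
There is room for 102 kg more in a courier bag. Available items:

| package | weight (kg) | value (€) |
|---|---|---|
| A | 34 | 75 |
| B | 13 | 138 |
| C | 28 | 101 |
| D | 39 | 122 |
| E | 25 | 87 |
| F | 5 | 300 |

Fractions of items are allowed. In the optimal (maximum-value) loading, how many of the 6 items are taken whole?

4

Greedy by value/weight ratio, highest first.
Order: F (300/5=60.00) > B (138/13=10.62) > C (101/28=3.61) > E (87/25=3.48) > D (122/39=3.13) > A (75/34=2.21)
Fill: take F (5 @ 300) → take B (13 @ 138) → take C (28 @ 101) → take E (25 @ 87) → take 31/39 of D → 96.97; 102/102 used.
4 item(s) taken whole; one partial (take 31/39 of D).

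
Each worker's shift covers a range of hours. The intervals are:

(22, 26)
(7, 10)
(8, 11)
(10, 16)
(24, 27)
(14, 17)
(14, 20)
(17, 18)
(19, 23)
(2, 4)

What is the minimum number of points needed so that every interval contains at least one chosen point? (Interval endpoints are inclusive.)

Process intervals by earliest right end; each time one isn't hit yet, stab at its right endpoint.
Sorted: [2,4] [7,10] [8,11] [10,16] [14,17] [17,18] [14,20] [19,23] [22,26] [24,27]
{[2,4]} hit by 4; {[7,10],[8,11],[10,16]} hit by 10; {[14,17],[17,18],[14,20]} hit by 17; {[19,23],[22,26]} hit by 23; {[24,27]} hit by 27.
Points: 4, 10, 17, 23, 27 (5 total).

5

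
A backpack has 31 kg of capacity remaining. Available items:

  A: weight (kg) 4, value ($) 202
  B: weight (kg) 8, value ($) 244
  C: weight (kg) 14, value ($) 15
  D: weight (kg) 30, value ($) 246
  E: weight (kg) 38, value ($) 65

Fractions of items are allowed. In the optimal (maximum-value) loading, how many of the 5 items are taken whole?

Sort by value per unit weight and fill in that order.
Order: A (202/4=50.50) > B (244/8=30.50) > D (246/30=8.20) > E (65/38=1.71) > C (15/14=1.07)
Fill: take A (4 @ 202) → take B (8 @ 244) → take 19/30 of D → 155.80; 31/31 used.
2 item(s) taken whole; one partial (take 19/30 of D).

2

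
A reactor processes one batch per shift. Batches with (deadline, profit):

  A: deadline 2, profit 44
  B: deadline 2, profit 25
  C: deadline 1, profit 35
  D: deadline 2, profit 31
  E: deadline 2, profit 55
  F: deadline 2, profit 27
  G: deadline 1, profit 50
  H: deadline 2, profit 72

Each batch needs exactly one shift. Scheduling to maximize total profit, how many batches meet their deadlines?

Take jobs in profit order; each goes to the latest open slot no later than its deadline.
Profit order: H=72 E=55 G=50 A=44 C=35 D=31 F=27 B=25
Assign: H→slot 2, E→slot 1, G skipped, A skipped, C skipped, D skipped, F skipped, B skipped.
Slots: [1:E] [2:H]
2 of 8 scheduled.

2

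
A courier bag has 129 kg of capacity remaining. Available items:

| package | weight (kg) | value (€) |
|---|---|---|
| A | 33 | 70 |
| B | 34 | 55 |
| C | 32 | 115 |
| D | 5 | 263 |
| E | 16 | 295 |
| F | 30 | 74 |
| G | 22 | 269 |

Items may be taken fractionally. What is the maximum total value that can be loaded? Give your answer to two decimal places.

Greedy by value/weight ratio, highest first.
Ratios (sorted): D 52.60, E 18.44, G 12.23, C 3.59, F 2.47, A 2.12, B 1.62
take D (5 @ 263); take E (16 @ 295); take G (22 @ 269); take C (32 @ 115); take F (30 @ 74); take 24/33 of A → 50.91. Capacity used 129/129.
Total value = 1066.91

1066.91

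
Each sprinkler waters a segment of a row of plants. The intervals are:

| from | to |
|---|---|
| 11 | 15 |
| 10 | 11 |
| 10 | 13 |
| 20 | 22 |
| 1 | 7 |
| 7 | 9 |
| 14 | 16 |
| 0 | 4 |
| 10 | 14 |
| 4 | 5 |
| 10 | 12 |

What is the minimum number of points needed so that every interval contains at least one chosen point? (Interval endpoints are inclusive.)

5

Sort by right endpoint; whenever an interval is uncovered, place a point at its right end.
By right end: [0,4]  [4,5]  [1,7]  [7,9]  [10,11]  [10,12]  [10,13]  [10,14]  [11,15]  [14,16]  [20,22]
[0,4] uncovered → point at 4; [7,9] uncovered → point at 9; [10,11] uncovered → point at 11; [14,16] uncovered → point at 16; [20,22] uncovered → point at 22.
Points: 4, 9, 11, 16, 22 (5 total).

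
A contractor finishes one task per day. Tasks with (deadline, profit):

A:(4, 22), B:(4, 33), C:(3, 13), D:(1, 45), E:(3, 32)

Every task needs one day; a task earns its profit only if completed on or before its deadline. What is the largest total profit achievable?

132

By profit: D(d1,45), B(d4,33), E(d3,32), A(d4,22), C(d3,13)
D→slot 1; B→slot 4; E→slot 3; A→slot 2; C skipped.
Profit = 45 + 22 + 32 + 33 = 132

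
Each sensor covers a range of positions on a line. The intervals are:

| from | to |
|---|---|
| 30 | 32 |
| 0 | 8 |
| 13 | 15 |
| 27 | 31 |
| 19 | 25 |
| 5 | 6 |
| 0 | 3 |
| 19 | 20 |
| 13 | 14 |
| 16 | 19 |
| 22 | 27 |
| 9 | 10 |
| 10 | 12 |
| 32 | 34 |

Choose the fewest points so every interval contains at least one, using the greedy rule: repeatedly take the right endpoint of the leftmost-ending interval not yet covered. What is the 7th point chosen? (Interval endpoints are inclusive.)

Sorted: [0,3] [5,6] [0,8] [9,10] [10,12] [13,14] [13,15] [16,19] [19,20] [19,25] [22,27] [27,31] [30,32] [32,34]
{[0,3]} hit by 3; {[5,6],[0,8]} hit by 6; {[9,10],[10,12]} hit by 10; {[13,14],[13,15]} hit by 14; {[16,19],[19,20],[19,25]} hit by 19; {[22,27],[27,31]} hit by 27; {[30,32],[32,34]} hit by 32.
Points: 3, 6, 10, 14, 19, 27, 32 (7 total).

32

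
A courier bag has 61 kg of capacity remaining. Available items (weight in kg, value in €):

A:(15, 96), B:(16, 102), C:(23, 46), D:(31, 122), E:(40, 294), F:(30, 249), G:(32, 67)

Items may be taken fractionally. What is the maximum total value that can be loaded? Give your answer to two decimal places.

476.85

Greedy by value/weight ratio, highest first.
Ratios (sorted): F 8.30, E 7.35, A 6.40, B 6.38, D 3.94, G 2.09, C 2.00
take F (30 @ 249); take 31/40 of E → 227.85. Capacity used 61/61.
Total value = 476.85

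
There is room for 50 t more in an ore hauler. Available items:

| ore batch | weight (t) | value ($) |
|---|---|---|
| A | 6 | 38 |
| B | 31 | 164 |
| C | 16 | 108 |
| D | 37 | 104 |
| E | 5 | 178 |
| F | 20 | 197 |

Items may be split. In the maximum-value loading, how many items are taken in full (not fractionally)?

4

Ratios (sorted): E 35.60, F 9.85, C 6.75, A 6.33, B 5.29, D 2.81
take E (5 @ 178); take F (20 @ 197); take C (16 @ 108); take A (6 @ 38); take 3/31 of B → 15.87. Capacity used 50/50.
4 item(s) taken whole; one partial (take 3/31 of B).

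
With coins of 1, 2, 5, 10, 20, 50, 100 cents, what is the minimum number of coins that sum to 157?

4

Use the largest denomination that fits, subtract, and repeat.
157 − 1×100→57 − 1×50→7 − 1×5→2 − 1×2→0
Total coins = 1 + 1 + 1 + 1 = 4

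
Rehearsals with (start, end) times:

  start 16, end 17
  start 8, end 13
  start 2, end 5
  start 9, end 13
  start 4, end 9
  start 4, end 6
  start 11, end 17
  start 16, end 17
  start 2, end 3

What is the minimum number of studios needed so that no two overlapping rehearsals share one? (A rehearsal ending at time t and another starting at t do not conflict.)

Count concurrent intervals with a sweep; the peak is the room count.
starts: [2, 2, 4, 4, 8, 9, 11, 16, 16]
ends:   [3, 5, 6, 9, 13, 13, 17, 17, 17]
s2→1 s2→2 e3→1 s4→2 s4→3  — peak 3.

3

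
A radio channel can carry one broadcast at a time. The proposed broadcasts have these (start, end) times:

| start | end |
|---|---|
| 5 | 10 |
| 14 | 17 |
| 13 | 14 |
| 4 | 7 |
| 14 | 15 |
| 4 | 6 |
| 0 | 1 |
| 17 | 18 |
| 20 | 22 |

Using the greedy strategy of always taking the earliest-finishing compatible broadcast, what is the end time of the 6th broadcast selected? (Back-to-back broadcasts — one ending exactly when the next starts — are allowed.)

Order by finish time; keep every interval that doesn't clash with the previous kept one.
Sorted by end: (0,1)  (4,6)  (4,7)  (5,10)  (13,14)  (14,15)  (14,17)  (17,18)  (20,22)
take (0,1); take (4,6); skip (4,7); skip (5,10); take (13,14); take (14,15); take (17,18); take (20,22).
Selected: (0,1) (4,6) (13,14) (14,15) (17,18) (20,22)

22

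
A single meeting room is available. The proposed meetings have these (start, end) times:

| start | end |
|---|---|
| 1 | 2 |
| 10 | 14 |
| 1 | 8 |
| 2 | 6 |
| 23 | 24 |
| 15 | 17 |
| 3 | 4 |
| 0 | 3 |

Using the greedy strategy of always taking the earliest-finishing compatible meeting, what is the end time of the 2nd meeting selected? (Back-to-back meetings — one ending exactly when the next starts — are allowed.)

Greedy by earliest finish: after sorting by end time, pick each interval compatible with the last pick.
By end time: (1,2), (0,3), (3,4), (2,6), (1,8), (10,14), (15,17), (23,24).
Pick (1,2); next start ≥ 2 → (3,4); next start ≥ 4 → (10,14); next start ≥ 14 → (15,17); next start ≥ 17 → (23,24).
Selected: (1,2) (3,4) (10,14) (15,17) (23,24)

4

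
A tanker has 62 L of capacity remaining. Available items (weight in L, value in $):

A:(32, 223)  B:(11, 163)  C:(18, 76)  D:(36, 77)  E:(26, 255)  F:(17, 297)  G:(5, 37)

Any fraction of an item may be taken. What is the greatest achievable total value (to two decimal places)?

Order: F (297/17=17.47) > B (163/11=14.82) > E (255/26=9.81) > G (37/5=7.40) > A (223/32=6.97) > C (76/18=4.22) > D (77/36=2.14)
Fill: take F (17 @ 297) → take B (11 @ 163) → take E (26 @ 255) → take G (5 @ 37) → take 3/32 of A → 20.91; 62/62 used.
Total value = 772.91

772.91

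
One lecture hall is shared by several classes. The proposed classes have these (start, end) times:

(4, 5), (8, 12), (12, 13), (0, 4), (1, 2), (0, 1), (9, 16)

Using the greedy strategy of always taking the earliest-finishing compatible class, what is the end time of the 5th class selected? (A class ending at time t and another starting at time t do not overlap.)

13

Order by finish time; keep every interval that doesn't clash with the previous kept one.
By end time: (0,1), (1,2), (0,4), (4,5), (8,12), (12,13), (9,16).
Pick (0,1); next start ≥ 1 → (1,2); next start ≥ 2 → (4,5); next start ≥ 5 → (8,12); next start ≥ 12 → (12,13).
Selected: (0,1) (1,2) (4,5) (8,12) (12,13)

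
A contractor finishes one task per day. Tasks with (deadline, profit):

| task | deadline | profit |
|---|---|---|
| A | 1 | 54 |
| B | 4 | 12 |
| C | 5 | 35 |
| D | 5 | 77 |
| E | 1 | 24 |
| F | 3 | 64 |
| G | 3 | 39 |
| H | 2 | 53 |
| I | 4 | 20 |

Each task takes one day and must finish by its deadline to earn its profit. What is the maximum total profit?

283

Profit order: D=77 F=64 A=54 H=53 G=39 C=35 E=24 I=20 B=12
Assign: D→slot 5, F→slot 3, A→slot 1, H→slot 2, G skipped, C→slot 4, E skipped, I skipped, B skipped.
Slots: [1:A] [2:H] [3:F] [4:C] [5:D]
Profit = 54 + 53 + 64 + 35 + 77 = 283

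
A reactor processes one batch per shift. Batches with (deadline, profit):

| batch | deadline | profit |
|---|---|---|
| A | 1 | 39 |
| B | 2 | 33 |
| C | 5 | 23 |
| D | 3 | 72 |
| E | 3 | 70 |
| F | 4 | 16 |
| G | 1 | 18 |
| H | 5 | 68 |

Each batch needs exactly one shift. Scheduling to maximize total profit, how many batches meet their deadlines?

Take jobs in profit order; each goes to the latest open slot no later than its deadline.
By profit: D(d3,72), E(d3,70), H(d5,68), A(d1,39), B(d2,33), C(d5,23), G(d1,18), F(d4,16)
D→slot 3; E→slot 2; H→slot 5; A→slot 1; B skipped; C→slot 4; G skipped; F skipped.
5 of 8 scheduled.

5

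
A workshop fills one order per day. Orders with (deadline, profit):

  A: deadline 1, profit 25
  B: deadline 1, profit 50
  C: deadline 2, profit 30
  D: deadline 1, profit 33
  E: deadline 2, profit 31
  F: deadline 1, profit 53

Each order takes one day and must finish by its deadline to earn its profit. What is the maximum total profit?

Sort by profit descending; place each in the latest free slot ≤ its deadline.
By profit: F(d1,53), B(d1,50), D(d1,33), E(d2,31), C(d2,30), A(d1,25)
F→slot 1; B skipped; D skipped; E→slot 2; C skipped; A skipped.
Profit = 53 + 31 = 84

84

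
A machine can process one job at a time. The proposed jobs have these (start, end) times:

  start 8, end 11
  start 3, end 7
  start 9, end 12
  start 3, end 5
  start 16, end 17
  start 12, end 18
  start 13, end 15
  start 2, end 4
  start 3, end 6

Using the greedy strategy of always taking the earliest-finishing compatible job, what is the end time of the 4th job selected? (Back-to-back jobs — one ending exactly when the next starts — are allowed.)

17

Order by finish time; keep every interval that doesn't clash with the previous kept one.
By end time: (2,4), (3,5), (3,6), (3,7), (8,11), (9,12), (13,15), (16,17), (12,18).
Pick (2,4); next start ≥ 4 → (8,11); next start ≥ 11 → (13,15); next start ≥ 15 → (16,17).
Selected: (2,4) (8,11) (13,15) (16,17)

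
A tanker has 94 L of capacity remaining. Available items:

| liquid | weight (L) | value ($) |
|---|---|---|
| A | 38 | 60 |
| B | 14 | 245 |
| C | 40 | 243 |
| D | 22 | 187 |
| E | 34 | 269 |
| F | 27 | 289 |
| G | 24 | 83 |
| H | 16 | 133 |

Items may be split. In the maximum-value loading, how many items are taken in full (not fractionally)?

Greedy by value/weight ratio, highest first.
Ratios (sorted): B 17.50, F 10.70, D 8.50, H 8.31, E 7.91, C 6.08, G 3.46, A 1.58
take B (14 @ 245); take F (27 @ 289); take D (22 @ 187); take H (16 @ 133); take 15/34 of E → 118.68. Capacity used 94/94.
4 item(s) taken whole; one partial (take 15/34 of E).

4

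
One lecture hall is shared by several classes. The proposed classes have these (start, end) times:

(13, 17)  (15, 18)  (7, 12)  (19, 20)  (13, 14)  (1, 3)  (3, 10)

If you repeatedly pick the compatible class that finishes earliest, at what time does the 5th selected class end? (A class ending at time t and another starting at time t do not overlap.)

20

Sort by end time and greedily take each interval whose start is ≥ the last chosen end.
By end time: (1,3), (3,10), (7,12), (13,14), (13,17), (15,18), (19,20).
Pick (1,3); next start ≥ 3 → (3,10); next start ≥ 10 → (13,14); next start ≥ 14 → (15,18); next start ≥ 18 → (19,20).
Selected: (1,3) (3,10) (13,14) (15,18) (19,20)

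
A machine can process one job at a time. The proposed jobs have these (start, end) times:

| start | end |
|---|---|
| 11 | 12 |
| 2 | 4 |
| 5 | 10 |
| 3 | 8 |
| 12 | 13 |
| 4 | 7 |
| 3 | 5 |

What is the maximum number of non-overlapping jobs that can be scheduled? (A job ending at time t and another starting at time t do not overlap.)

4

Greedy by earliest finish: after sorting by end time, pick each interval compatible with the last pick.
By end time: (2,4), (3,5), (4,7), (3,8), (5,10), (11,12), (12,13).
Pick (2,4); next start ≥ 4 → (4,7); next start ≥ 7 → (11,12); next start ≥ 12 → (12,13).
Selected 4 jobs.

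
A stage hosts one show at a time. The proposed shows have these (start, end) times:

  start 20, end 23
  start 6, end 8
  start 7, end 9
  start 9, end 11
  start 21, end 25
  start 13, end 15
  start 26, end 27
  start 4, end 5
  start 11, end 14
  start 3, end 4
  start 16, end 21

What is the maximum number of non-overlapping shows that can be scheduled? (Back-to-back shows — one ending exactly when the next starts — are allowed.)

By end time: (3,4), (4,5), (6,8), (7,9), (9,11), (11,14), (13,15), (16,21), (20,23), (21,25), (26,27).
Pick (3,4); next start ≥ 4 → (4,5); next start ≥ 5 → (6,8); next start ≥ 8 → (9,11); next start ≥ 11 → (11,14); next start ≥ 14 → (16,21); next start ≥ 21 → (21,25); next start ≥ 25 → (26,27).
Selected 8 shows.

8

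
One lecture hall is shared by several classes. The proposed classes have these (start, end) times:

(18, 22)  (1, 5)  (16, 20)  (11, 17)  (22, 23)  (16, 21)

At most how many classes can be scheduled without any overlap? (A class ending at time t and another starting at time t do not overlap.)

4

Sorted by end: (1,5)  (11,17)  (16,20)  (16,21)  (18,22)  (22,23)
take (1,5); take (11,17); skip (16,20); take (18,22); take (22,23).
Selected 4 classes.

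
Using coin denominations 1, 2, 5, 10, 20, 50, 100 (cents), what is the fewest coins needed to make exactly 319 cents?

7

Greedy: take as many of the largest coin as possible, then repeat with the remainder.
319 − 3×100→19 − 1×10→9 − 1×5→4 − 2×2→0
Total coins = 3 + 1 + 1 + 2 = 7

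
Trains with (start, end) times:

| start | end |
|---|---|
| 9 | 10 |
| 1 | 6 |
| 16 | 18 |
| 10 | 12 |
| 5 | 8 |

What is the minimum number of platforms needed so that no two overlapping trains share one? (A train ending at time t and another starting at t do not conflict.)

The answer is the maximum number of intervals overlapping at any instant.
Events (time:±→running): 1:+→1 5:+→2 … peak 2.

2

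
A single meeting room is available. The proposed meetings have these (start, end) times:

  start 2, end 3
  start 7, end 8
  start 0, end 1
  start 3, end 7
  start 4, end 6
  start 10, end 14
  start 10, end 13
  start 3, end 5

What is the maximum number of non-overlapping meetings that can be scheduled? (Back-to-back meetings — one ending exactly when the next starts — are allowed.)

5

Greedy by earliest finish: after sorting by end time, pick each interval compatible with the last pick.
Sorted by end: (0,1)  (2,3)  (3,5)  (4,6)  (3,7)  (7,8)  (10,13)  (10,14)
take (0,1); take (2,3); take (3,5); take (7,8); take (10,13).
Selected 5 meetings.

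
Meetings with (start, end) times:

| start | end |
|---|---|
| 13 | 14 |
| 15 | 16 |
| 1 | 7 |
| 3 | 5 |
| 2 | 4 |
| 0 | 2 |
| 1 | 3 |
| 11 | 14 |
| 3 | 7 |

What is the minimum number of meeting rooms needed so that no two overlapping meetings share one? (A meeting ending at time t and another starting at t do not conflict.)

The answer is the maximum number of intervals overlapping at any instant.
Events (time:±→running): 0:+→1 1:+→2 1:+→3 2:-→2 2:+→3 3:-→2 3:+→3 3:+→4 … peak 4.

4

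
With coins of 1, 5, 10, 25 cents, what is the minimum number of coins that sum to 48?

48 = 1×25 + 2×10 + 3×1
Total coins = 1 + 2 + 3 = 6

6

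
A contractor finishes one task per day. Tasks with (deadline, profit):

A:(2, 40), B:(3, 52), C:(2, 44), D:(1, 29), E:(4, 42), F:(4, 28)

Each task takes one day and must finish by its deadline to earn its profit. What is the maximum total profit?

Take jobs in profit order; each goes to the latest open slot no later than its deadline.
By profit: B(d3,52), C(d2,44), E(d4,42), A(d2,40), D(d1,29), F(d4,28)
B→slot 3; C→slot 2; E→slot 4; A→slot 1; D skipped; F skipped.
Profit = 40 + 44 + 52 + 42 = 178

178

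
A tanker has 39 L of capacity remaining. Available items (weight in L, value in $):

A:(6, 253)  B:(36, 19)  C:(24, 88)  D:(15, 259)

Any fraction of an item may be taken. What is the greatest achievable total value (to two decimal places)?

Greedy by value/weight ratio, highest first.
Order: A (253/6=42.17) > D (259/15=17.27) > C (88/24=3.67) > B (19/36=0.53)
Fill: take A (6 @ 253) → take D (15 @ 259) → take 18/24 of C → 66.00; 39/39 used.
Total value = 578.00

578.00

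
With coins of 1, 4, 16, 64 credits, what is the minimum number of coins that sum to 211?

7

211 − 3×64→19 − 1×16→3 − 3×1→0
Total coins = 3 + 1 + 3 = 7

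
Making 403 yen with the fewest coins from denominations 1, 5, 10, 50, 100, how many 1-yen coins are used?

3

403 = 4×100 + 3×1
Count of 1: 3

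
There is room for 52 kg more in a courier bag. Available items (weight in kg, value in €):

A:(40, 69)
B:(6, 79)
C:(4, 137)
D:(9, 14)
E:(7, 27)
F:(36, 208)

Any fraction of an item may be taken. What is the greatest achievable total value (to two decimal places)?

447.14

Sort by value per unit weight and fill in that order.
Ratios (sorted): C 34.25, B 13.17, F 5.78, E 3.86, A 1.73, D 1.56
take C (4 @ 137); take B (6 @ 79); take F (36 @ 208); take 6/7 of E → 23.14. Capacity used 52/52.
Total value = 447.14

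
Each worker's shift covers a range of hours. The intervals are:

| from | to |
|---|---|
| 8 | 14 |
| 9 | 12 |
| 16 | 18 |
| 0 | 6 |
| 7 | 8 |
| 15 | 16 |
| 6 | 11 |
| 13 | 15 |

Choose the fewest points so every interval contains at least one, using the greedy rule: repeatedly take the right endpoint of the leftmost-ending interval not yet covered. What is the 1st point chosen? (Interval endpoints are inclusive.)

6

Sorted: [0,6] [7,8] [6,11] [9,12] [8,14] [13,15] [15,16] [16,18]
{[0,6]} hit by 6; {[7,8],[6,11]} hit by 8; {[9,12],[8,14]} hit by 12; {[13,15],[15,16]} hit by 15; {[16,18]} hit by 18.
Points: 6, 8, 12, 15, 18 (5 total).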